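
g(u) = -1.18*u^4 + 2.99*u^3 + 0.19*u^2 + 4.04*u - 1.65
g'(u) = -4.72*u^3 + 8.97*u^2 + 0.38*u + 4.04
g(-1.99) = -51.01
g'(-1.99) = 76.00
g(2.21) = 12.33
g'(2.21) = -2.26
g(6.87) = -1623.95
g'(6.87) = -1100.42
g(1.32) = 7.31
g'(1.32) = 9.32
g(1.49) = 8.87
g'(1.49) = 8.91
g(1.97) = 12.13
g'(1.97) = 3.51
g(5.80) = -723.79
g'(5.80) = -612.93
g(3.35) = -22.19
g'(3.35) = -71.47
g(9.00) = -5512.17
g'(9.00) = -2706.85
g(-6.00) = -2194.17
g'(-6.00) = 1344.20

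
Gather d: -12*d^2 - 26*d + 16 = -12*d^2 - 26*d + 16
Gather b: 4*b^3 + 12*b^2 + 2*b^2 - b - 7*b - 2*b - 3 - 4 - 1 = 4*b^3 + 14*b^2 - 10*b - 8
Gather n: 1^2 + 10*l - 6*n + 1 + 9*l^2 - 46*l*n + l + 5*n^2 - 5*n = 9*l^2 + 11*l + 5*n^2 + n*(-46*l - 11) + 2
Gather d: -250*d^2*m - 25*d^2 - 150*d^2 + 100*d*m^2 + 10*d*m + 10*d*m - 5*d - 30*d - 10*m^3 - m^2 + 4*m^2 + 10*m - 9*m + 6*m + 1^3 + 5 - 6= d^2*(-250*m - 175) + d*(100*m^2 + 20*m - 35) - 10*m^3 + 3*m^2 + 7*m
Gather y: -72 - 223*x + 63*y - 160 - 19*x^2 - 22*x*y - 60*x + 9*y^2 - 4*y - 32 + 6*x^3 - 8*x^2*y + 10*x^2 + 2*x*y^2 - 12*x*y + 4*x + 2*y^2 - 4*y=6*x^3 - 9*x^2 - 279*x + y^2*(2*x + 11) + y*(-8*x^2 - 34*x + 55) - 264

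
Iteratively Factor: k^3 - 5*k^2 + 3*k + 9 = (k + 1)*(k^2 - 6*k + 9) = (k - 3)*(k + 1)*(k - 3)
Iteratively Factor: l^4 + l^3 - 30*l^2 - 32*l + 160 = (l - 2)*(l^3 + 3*l^2 - 24*l - 80) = (l - 2)*(l + 4)*(l^2 - l - 20) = (l - 5)*(l - 2)*(l + 4)*(l + 4)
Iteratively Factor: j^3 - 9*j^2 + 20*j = (j - 5)*(j^2 - 4*j) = (j - 5)*(j - 4)*(j)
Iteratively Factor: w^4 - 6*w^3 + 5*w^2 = (w - 5)*(w^3 - w^2) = w*(w - 5)*(w^2 - w) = w^2*(w - 5)*(w - 1)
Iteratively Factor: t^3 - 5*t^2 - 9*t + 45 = (t - 5)*(t^2 - 9) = (t - 5)*(t + 3)*(t - 3)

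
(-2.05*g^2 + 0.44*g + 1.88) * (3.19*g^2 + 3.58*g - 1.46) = -6.5395*g^4 - 5.9354*g^3 + 10.5654*g^2 + 6.088*g - 2.7448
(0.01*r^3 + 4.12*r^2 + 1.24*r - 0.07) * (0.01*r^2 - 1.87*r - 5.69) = 0.0001*r^5 + 0.0225*r^4 - 7.7489*r^3 - 25.7623*r^2 - 6.9247*r + 0.3983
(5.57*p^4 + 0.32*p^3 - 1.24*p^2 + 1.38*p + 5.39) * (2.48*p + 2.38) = 13.8136*p^5 + 14.0502*p^4 - 2.3136*p^3 + 0.4712*p^2 + 16.6516*p + 12.8282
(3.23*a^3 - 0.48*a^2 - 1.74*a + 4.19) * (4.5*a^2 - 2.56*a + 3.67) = 14.535*a^5 - 10.4288*a^4 + 5.2529*a^3 + 21.5478*a^2 - 17.1122*a + 15.3773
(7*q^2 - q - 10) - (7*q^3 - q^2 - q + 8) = -7*q^3 + 8*q^2 - 18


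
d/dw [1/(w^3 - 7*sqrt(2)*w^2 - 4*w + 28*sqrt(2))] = (-3*w^2 + 14*sqrt(2)*w + 4)/(w^3 - 7*sqrt(2)*w^2 - 4*w + 28*sqrt(2))^2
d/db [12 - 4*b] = -4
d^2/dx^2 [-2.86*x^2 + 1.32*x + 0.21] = -5.72000000000000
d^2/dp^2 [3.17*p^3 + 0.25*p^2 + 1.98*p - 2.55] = 19.02*p + 0.5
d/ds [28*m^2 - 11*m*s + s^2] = -11*m + 2*s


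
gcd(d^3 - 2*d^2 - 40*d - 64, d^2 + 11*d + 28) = d + 4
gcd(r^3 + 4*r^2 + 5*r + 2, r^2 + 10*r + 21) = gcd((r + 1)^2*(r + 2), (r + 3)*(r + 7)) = 1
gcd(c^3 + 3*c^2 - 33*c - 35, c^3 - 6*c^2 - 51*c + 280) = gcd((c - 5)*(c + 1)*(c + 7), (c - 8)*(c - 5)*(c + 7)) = c^2 + 2*c - 35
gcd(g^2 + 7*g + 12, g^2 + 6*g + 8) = g + 4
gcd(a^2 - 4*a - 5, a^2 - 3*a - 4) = a + 1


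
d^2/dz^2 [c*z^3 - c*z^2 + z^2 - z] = 6*c*z - 2*c + 2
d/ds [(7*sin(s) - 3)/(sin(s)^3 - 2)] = (-14*sin(s)^3 + 9*sin(s)^2 - 14)*cos(s)/(sin(s)^3 - 2)^2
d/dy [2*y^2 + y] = 4*y + 1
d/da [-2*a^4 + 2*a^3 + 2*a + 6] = -8*a^3 + 6*a^2 + 2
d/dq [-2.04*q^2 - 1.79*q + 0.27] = -4.08*q - 1.79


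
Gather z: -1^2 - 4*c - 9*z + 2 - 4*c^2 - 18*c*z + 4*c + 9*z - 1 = -4*c^2 - 18*c*z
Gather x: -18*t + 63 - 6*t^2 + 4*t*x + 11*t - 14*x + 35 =-6*t^2 - 7*t + x*(4*t - 14) + 98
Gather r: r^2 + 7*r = r^2 + 7*r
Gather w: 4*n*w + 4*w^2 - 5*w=4*w^2 + w*(4*n - 5)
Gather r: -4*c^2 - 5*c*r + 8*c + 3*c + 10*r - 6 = -4*c^2 + 11*c + r*(10 - 5*c) - 6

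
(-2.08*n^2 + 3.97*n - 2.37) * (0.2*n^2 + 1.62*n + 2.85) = -0.416*n^4 - 2.5756*n^3 + 0.0294*n^2 + 7.4751*n - 6.7545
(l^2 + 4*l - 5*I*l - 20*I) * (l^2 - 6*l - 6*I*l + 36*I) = l^4 - 2*l^3 - 11*I*l^3 - 54*l^2 + 22*I*l^2 + 60*l + 264*I*l + 720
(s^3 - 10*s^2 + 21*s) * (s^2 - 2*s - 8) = s^5 - 12*s^4 + 33*s^3 + 38*s^2 - 168*s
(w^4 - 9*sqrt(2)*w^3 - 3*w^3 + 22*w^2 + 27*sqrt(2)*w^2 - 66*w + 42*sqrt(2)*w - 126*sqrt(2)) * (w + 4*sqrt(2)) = w^5 - 5*sqrt(2)*w^4 - 3*w^4 - 50*w^3 + 15*sqrt(2)*w^3 + 150*w^2 + 130*sqrt(2)*w^2 - 390*sqrt(2)*w + 336*w - 1008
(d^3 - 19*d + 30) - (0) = d^3 - 19*d + 30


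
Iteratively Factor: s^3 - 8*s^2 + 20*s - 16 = (s - 2)*(s^2 - 6*s + 8) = (s - 2)^2*(s - 4)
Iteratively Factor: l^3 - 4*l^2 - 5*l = (l)*(l^2 - 4*l - 5) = l*(l - 5)*(l + 1)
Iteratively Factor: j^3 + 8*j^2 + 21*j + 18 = (j + 3)*(j^2 + 5*j + 6) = (j + 3)^2*(j + 2)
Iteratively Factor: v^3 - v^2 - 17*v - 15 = (v + 3)*(v^2 - 4*v - 5) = (v - 5)*(v + 3)*(v + 1)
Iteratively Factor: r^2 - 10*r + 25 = (r - 5)*(r - 5)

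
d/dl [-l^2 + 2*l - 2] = 2 - 2*l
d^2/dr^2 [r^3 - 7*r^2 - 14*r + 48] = 6*r - 14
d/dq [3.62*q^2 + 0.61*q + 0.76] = 7.24*q + 0.61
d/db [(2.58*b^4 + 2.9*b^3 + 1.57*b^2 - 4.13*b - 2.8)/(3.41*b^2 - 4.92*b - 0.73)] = (17.5956*b^5 - 28.1918*b^4 - 36.0696*b^3 + 0.00789999999999935*b^2 + 16.8038*b - 10.7611)/(11.6281*b^4 - 33.5544*b^3 + 19.2278*b^2 + 7.1832*b + 0.5329)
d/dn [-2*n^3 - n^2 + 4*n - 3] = -6*n^2 - 2*n + 4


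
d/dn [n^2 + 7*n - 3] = 2*n + 7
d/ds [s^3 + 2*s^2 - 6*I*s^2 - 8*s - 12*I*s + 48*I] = 3*s^2 + s*(4 - 12*I) - 8 - 12*I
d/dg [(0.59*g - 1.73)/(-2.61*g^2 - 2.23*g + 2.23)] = (1.5399*g^2 - 9.0306*g - 2.5422)/(6.8121*g^4 + 11.6406*g^3 - 6.6677*g^2 - 9.9458*g + 4.9729)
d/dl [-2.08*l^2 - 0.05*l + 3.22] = -4.16*l - 0.05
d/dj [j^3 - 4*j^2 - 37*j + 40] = 3*j^2 - 8*j - 37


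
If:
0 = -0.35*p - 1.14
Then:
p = -3.26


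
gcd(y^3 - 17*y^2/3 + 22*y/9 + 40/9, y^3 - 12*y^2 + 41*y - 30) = y - 5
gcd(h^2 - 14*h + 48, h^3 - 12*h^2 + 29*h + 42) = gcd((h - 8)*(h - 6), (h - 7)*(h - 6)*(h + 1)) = h - 6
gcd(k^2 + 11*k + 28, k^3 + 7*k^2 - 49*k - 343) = k + 7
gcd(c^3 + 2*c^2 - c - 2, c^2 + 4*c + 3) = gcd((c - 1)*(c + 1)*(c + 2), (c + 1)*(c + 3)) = c + 1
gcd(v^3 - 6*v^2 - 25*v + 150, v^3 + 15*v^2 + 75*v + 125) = v + 5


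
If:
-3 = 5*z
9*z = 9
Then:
No Solution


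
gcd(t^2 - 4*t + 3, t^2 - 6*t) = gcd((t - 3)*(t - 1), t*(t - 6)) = 1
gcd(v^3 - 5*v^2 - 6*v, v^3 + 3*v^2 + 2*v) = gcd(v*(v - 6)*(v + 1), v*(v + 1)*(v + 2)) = v^2 + v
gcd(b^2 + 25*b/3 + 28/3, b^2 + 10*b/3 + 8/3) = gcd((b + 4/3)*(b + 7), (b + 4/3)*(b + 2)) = b + 4/3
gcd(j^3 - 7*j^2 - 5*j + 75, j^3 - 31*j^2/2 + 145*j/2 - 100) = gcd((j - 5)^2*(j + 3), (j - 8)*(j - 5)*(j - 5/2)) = j - 5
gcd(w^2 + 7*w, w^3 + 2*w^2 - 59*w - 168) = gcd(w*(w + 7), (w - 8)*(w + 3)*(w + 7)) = w + 7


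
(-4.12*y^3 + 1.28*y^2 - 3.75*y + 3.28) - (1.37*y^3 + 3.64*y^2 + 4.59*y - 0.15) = -5.49*y^3 - 2.36*y^2 - 8.34*y + 3.43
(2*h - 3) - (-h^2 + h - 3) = h^2 + h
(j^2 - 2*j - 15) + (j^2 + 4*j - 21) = 2*j^2 + 2*j - 36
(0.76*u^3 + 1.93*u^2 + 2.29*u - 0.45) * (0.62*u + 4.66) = 0.4712*u^4 + 4.7382*u^3 + 10.4136*u^2 + 10.3924*u - 2.097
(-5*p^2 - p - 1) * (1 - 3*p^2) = 15*p^4 + 3*p^3 - 2*p^2 - p - 1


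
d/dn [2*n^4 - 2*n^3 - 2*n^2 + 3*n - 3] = 8*n^3 - 6*n^2 - 4*n + 3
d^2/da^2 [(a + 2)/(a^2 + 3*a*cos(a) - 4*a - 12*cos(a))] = ((2*a + 4)*(-3*a*sin(a) + 2*a + 12*sin(a) + 3*cos(a) - 4)^2 + (a^2 + 3*a*cos(a) - 4*a - 12*cos(a))*(3*a^2*cos(a) + 12*a*sin(a) - 6*a*cos(a) - 6*a - 12*sin(a) - 30*cos(a) + 4))/((a - 4)^3*(a + 3*cos(a))^3)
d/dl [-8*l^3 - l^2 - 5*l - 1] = -24*l^2 - 2*l - 5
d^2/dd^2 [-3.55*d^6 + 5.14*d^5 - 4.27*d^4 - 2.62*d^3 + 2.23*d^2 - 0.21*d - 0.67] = -106.5*d^4 + 102.8*d^3 - 51.24*d^2 - 15.72*d + 4.46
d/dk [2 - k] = -1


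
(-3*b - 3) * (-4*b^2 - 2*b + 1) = 12*b^3 + 18*b^2 + 3*b - 3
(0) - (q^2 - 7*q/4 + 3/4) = -q^2 + 7*q/4 - 3/4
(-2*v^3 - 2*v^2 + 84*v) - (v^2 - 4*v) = -2*v^3 - 3*v^2 + 88*v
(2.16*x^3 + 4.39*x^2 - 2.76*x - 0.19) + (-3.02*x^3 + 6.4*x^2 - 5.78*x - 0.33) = -0.86*x^3 + 10.79*x^2 - 8.54*x - 0.52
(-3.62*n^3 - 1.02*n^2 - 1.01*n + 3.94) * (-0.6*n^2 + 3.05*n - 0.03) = 2.172*n^5 - 10.429*n^4 - 2.3964*n^3 - 5.4139*n^2 + 12.0473*n - 0.1182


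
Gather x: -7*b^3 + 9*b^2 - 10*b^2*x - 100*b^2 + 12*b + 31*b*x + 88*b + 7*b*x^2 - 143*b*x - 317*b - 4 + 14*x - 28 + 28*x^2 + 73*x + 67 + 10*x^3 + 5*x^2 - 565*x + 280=-7*b^3 - 91*b^2 - 217*b + 10*x^3 + x^2*(7*b + 33) + x*(-10*b^2 - 112*b - 478) + 315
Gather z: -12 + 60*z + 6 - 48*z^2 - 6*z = -48*z^2 + 54*z - 6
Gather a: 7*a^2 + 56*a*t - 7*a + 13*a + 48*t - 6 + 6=7*a^2 + a*(56*t + 6) + 48*t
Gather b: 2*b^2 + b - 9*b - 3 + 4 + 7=2*b^2 - 8*b + 8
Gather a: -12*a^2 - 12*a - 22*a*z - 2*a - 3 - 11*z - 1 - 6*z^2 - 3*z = -12*a^2 + a*(-22*z - 14) - 6*z^2 - 14*z - 4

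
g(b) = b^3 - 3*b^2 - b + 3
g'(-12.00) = 503.00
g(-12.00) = -2145.00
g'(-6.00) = 143.00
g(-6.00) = -315.00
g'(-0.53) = 3.02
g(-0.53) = 2.54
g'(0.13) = -1.73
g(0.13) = 2.82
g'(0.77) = -3.84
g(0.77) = 0.91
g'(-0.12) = -0.24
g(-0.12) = 3.08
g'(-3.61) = 59.76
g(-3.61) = -79.53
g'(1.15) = -3.93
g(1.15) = -0.60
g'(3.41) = 13.42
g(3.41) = 4.36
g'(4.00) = 23.00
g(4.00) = 15.00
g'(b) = 3*b^2 - 6*b - 1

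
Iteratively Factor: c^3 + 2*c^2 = (c)*(c^2 + 2*c) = c*(c + 2)*(c)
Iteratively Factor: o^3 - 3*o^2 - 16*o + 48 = (o - 4)*(o^2 + o - 12) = (o - 4)*(o + 4)*(o - 3)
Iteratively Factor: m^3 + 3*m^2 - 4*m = (m - 1)*(m^2 + 4*m) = (m - 1)*(m + 4)*(m)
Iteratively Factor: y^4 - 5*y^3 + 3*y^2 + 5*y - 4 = (y - 1)*(y^3 - 4*y^2 - y + 4) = (y - 1)*(y + 1)*(y^2 - 5*y + 4) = (y - 1)^2*(y + 1)*(y - 4)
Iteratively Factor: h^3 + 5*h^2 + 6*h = (h)*(h^2 + 5*h + 6) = h*(h + 3)*(h + 2)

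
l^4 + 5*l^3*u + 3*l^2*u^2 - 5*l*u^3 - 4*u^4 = (l - u)*(l + u)^2*(l + 4*u)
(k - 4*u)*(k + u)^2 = k^3 - 2*k^2*u - 7*k*u^2 - 4*u^3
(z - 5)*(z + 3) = z^2 - 2*z - 15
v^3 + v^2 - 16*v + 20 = (v - 2)^2*(v + 5)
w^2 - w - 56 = (w - 8)*(w + 7)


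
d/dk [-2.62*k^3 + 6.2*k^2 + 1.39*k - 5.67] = -7.86*k^2 + 12.4*k + 1.39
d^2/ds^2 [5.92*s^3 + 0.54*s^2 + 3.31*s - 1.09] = 35.52*s + 1.08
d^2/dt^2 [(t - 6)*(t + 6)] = 2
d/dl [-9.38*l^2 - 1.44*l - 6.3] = -18.76*l - 1.44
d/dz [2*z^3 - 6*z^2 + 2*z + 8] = 6*z^2 - 12*z + 2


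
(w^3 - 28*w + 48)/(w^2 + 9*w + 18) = (w^2 - 6*w + 8)/(w + 3)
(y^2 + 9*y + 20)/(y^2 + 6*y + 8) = (y + 5)/(y + 2)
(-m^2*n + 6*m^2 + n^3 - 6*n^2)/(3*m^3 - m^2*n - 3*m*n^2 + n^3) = (6 - n)/(3*m - n)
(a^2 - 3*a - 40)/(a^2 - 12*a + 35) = (a^2 - 3*a - 40)/(a^2 - 12*a + 35)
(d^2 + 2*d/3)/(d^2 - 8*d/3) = (3*d + 2)/(3*d - 8)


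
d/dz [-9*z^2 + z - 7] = 1 - 18*z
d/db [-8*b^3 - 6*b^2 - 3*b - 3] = -24*b^2 - 12*b - 3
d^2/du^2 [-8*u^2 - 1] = -16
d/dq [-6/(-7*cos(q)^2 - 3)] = 168*sin(2*q)/(7*cos(2*q) + 13)^2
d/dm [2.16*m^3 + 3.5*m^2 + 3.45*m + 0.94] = 6.48*m^2 + 7.0*m + 3.45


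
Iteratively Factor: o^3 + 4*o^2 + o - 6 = (o + 2)*(o^2 + 2*o - 3) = (o + 2)*(o + 3)*(o - 1)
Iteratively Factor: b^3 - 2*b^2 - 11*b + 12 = (b - 4)*(b^2 + 2*b - 3) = (b - 4)*(b - 1)*(b + 3)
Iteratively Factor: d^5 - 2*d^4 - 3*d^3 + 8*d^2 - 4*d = (d)*(d^4 - 2*d^3 - 3*d^2 + 8*d - 4) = d*(d - 1)*(d^3 - d^2 - 4*d + 4) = d*(d - 2)*(d - 1)*(d^2 + d - 2) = d*(d - 2)*(d - 1)*(d + 2)*(d - 1)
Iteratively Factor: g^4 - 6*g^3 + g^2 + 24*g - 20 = (g - 5)*(g^3 - g^2 - 4*g + 4) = (g - 5)*(g - 1)*(g^2 - 4) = (g - 5)*(g - 2)*(g - 1)*(g + 2)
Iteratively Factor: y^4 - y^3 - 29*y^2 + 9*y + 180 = (y - 5)*(y^3 + 4*y^2 - 9*y - 36) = (y - 5)*(y - 3)*(y^2 + 7*y + 12) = (y - 5)*(y - 3)*(y + 3)*(y + 4)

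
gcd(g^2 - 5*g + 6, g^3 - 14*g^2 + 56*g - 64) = g - 2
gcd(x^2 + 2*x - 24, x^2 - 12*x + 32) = x - 4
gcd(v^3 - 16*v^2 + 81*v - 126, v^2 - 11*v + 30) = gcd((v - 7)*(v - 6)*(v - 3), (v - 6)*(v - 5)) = v - 6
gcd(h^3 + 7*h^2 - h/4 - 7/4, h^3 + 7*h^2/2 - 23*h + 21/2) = h^2 + 13*h/2 - 7/2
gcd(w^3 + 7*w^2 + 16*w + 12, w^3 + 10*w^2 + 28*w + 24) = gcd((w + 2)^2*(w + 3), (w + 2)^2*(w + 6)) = w^2 + 4*w + 4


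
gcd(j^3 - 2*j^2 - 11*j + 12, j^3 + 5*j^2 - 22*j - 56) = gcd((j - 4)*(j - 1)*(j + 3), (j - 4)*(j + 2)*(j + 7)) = j - 4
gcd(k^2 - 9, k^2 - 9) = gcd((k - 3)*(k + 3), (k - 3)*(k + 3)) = k^2 - 9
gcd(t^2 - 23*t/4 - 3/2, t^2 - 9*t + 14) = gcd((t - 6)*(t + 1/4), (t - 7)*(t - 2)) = 1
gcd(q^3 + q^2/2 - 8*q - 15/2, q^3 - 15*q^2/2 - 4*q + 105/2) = q^2 - q/2 - 15/2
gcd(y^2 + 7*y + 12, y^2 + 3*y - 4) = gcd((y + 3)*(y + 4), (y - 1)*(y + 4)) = y + 4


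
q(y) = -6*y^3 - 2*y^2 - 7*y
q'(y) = -18*y^2 - 4*y - 7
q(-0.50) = 3.75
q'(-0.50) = -9.50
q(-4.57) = 562.88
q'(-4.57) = -364.65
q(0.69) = -7.75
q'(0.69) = -18.33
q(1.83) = -56.28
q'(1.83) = -74.60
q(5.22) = -944.46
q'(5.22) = -518.35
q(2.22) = -91.04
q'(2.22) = -104.59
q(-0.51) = 3.85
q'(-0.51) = -9.64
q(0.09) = -0.65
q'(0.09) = -7.51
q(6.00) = -1410.00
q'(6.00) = -679.00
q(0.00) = 0.00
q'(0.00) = -7.00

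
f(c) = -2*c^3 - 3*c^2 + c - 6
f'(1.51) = -21.74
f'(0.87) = -8.76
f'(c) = -6*c^2 - 6*c + 1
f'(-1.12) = 0.19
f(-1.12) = -8.07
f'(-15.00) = -1259.00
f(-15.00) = 6054.00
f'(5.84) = -238.67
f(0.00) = -6.00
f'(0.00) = 1.00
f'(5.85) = -239.44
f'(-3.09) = -37.75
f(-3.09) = 21.27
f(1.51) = -18.22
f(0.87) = -8.72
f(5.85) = -503.22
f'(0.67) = -5.71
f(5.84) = -500.83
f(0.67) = -7.28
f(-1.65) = -6.83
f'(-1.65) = -5.44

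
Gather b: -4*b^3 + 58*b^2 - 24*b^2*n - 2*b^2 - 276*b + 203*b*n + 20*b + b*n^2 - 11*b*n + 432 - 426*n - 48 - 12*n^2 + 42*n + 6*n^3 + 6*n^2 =-4*b^3 + b^2*(56 - 24*n) + b*(n^2 + 192*n - 256) + 6*n^3 - 6*n^2 - 384*n + 384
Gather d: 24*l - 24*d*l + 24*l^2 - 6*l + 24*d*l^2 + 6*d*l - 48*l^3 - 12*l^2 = d*(24*l^2 - 18*l) - 48*l^3 + 12*l^2 + 18*l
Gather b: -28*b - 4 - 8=-28*b - 12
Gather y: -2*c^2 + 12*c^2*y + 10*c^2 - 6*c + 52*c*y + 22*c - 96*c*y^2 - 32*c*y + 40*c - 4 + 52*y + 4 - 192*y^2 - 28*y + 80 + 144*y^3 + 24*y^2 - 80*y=8*c^2 + 56*c + 144*y^3 + y^2*(-96*c - 168) + y*(12*c^2 + 20*c - 56) + 80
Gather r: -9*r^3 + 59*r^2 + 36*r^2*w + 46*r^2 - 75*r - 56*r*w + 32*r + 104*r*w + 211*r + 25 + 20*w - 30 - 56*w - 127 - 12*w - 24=-9*r^3 + r^2*(36*w + 105) + r*(48*w + 168) - 48*w - 156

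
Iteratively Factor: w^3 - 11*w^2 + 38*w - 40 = (w - 4)*(w^2 - 7*w + 10) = (w - 5)*(w - 4)*(w - 2)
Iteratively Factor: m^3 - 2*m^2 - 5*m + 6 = (m - 3)*(m^2 + m - 2) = (m - 3)*(m + 2)*(m - 1)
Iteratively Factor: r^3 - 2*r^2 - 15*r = (r - 5)*(r^2 + 3*r) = (r - 5)*(r + 3)*(r)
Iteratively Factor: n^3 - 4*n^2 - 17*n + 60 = (n - 5)*(n^2 + n - 12) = (n - 5)*(n - 3)*(n + 4)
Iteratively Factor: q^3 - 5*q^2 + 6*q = (q)*(q^2 - 5*q + 6) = q*(q - 3)*(q - 2)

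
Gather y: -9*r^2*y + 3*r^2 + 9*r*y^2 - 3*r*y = 3*r^2 + 9*r*y^2 + y*(-9*r^2 - 3*r)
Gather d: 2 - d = 2 - d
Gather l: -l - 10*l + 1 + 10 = 11 - 11*l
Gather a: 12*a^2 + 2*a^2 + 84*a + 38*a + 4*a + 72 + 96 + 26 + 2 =14*a^2 + 126*a + 196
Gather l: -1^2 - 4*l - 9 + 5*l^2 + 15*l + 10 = 5*l^2 + 11*l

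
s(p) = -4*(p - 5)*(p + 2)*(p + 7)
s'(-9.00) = -560.00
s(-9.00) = 784.00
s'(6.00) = -500.00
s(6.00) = -416.00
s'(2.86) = -65.68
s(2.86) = 410.19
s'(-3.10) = 107.88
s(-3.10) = -139.00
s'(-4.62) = 15.71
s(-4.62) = -239.95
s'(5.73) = -453.35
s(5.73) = -287.34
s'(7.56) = -803.76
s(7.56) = -1425.34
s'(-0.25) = 131.25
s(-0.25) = 248.06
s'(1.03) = 78.31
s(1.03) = 386.37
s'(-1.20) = 145.12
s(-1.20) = 115.07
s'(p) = -4*(p - 5)*(p + 2) - 4*(p - 5)*(p + 7) - 4*(p + 2)*(p + 7)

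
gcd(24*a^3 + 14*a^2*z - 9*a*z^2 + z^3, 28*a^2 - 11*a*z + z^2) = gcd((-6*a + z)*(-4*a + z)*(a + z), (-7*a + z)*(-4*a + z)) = -4*a + z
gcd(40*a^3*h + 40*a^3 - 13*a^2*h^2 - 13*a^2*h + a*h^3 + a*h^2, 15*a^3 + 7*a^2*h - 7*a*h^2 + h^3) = 5*a - h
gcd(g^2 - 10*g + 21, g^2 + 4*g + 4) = 1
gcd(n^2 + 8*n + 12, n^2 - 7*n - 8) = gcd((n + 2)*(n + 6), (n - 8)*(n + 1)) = 1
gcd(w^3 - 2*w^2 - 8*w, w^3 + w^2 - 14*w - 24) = w^2 - 2*w - 8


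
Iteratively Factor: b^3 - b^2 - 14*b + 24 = (b - 3)*(b^2 + 2*b - 8) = (b - 3)*(b - 2)*(b + 4)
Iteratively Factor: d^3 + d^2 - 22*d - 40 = (d - 5)*(d^2 + 6*d + 8) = (d - 5)*(d + 4)*(d + 2)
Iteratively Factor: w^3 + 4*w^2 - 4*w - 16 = (w + 4)*(w^2 - 4) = (w - 2)*(w + 4)*(w + 2)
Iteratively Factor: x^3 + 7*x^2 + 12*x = (x + 4)*(x^2 + 3*x) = x*(x + 4)*(x + 3)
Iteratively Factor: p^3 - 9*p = (p - 3)*(p^2 + 3*p) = p*(p - 3)*(p + 3)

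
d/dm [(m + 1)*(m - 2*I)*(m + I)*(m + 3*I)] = 4*m^3 + m^2*(3 + 6*I) + m*(10 + 4*I) + 5 + 6*I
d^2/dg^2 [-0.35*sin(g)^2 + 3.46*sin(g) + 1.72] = -3.46*sin(g) - 0.7*cos(2*g)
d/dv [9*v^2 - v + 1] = 18*v - 1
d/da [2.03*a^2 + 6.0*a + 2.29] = 4.06*a + 6.0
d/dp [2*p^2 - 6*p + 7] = 4*p - 6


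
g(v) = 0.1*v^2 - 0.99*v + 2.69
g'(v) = 0.2*v - 0.99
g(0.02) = 2.67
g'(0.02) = -0.99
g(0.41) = 2.30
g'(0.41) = -0.91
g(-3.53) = 7.43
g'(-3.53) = -1.70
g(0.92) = 1.86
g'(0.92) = -0.81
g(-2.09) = 5.20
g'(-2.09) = -1.41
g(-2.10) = 5.21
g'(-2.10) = -1.41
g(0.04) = 2.65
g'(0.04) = -0.98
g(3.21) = 0.54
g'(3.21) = -0.35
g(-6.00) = 12.23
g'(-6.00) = -2.19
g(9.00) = 1.88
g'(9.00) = 0.81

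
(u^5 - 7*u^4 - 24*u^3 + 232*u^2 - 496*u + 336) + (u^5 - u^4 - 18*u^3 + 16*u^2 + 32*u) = 2*u^5 - 8*u^4 - 42*u^3 + 248*u^2 - 464*u + 336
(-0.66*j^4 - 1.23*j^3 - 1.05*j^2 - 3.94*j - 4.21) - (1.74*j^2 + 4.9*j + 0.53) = -0.66*j^4 - 1.23*j^3 - 2.79*j^2 - 8.84*j - 4.74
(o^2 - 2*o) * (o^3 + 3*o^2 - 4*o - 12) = o^5 + o^4 - 10*o^3 - 4*o^2 + 24*o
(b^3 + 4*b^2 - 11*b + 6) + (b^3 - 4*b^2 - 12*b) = 2*b^3 - 23*b + 6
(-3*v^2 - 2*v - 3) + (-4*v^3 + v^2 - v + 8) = -4*v^3 - 2*v^2 - 3*v + 5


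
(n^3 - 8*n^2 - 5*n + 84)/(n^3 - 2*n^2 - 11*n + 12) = (n - 7)/(n - 1)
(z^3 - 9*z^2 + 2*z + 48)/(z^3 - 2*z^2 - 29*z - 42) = (z^2 - 11*z + 24)/(z^2 - 4*z - 21)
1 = 1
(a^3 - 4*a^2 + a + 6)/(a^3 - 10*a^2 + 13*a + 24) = (a - 2)/(a - 8)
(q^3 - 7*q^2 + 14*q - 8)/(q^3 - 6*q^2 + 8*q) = (q - 1)/q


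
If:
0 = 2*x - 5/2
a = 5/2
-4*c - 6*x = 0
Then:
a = 5/2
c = -15/8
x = 5/4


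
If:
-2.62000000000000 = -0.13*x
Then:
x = 20.15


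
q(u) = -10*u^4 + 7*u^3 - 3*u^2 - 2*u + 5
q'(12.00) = -66170.00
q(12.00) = -195715.00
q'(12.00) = -66170.00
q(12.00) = -195715.00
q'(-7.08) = 15288.93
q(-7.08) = -27742.04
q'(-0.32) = 3.38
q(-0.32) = 5.00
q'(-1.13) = 89.31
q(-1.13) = -22.98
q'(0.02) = -2.11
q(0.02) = 4.96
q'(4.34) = -2902.35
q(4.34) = -3035.76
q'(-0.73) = 29.13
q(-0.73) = -0.70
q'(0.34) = -3.18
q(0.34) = 4.11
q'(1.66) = -137.06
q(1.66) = -50.50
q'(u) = -40*u^3 + 21*u^2 - 6*u - 2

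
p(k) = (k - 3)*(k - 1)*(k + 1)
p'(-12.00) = 503.00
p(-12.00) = -2145.00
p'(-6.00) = 143.00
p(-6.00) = -315.00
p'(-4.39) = 83.16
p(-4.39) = -135.03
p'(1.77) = -2.22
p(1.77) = -2.62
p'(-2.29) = 28.47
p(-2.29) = -22.45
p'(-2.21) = 26.91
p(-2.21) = -20.24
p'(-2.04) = 23.72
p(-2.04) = -15.93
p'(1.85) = -1.83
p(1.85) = -2.79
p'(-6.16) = 149.80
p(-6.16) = -338.42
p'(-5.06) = 106.17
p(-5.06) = -198.31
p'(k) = (k - 3)*(k - 1) + (k - 3)*(k + 1) + (k - 1)*(k + 1) = 3*k^2 - 6*k - 1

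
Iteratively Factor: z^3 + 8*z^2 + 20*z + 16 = (z + 2)*(z^2 + 6*z + 8) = (z + 2)^2*(z + 4)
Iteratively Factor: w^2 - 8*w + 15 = (w - 5)*(w - 3)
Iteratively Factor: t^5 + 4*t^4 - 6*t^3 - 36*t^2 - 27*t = (t + 3)*(t^4 + t^3 - 9*t^2 - 9*t) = (t - 3)*(t + 3)*(t^3 + 4*t^2 + 3*t) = t*(t - 3)*(t + 3)*(t^2 + 4*t + 3) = t*(t - 3)*(t + 1)*(t + 3)*(t + 3)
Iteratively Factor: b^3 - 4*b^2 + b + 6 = (b - 2)*(b^2 - 2*b - 3) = (b - 2)*(b + 1)*(b - 3)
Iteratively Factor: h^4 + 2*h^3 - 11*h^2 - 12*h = (h + 4)*(h^3 - 2*h^2 - 3*h) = (h - 3)*(h + 4)*(h^2 + h) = h*(h - 3)*(h + 4)*(h + 1)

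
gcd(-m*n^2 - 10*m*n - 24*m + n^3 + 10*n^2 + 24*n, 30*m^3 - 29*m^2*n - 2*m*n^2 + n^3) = m - n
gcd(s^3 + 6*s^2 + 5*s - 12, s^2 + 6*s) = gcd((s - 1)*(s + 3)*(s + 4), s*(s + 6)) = 1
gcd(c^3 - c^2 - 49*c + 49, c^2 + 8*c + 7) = c + 7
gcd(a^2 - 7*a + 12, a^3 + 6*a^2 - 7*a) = 1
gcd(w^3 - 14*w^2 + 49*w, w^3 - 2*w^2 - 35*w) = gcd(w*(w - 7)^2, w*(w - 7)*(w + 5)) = w^2 - 7*w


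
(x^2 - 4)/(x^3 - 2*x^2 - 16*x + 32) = (x + 2)/(x^2 - 16)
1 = 1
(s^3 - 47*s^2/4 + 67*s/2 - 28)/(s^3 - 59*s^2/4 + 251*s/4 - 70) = (s - 2)/(s - 5)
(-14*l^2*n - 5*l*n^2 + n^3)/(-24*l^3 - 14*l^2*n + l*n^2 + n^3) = n*(7*l - n)/(12*l^2 + l*n - n^2)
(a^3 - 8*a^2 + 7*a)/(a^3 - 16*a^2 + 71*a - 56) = a/(a - 8)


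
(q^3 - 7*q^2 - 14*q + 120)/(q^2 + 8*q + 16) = (q^2 - 11*q + 30)/(q + 4)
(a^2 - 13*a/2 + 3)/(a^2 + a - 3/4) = 2*(a - 6)/(2*a + 3)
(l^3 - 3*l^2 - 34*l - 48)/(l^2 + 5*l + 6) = l - 8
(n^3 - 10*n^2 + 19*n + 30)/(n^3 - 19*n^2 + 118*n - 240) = (n + 1)/(n - 8)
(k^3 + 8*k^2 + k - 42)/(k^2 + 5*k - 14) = k + 3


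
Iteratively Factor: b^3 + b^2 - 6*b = (b + 3)*(b^2 - 2*b) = b*(b + 3)*(b - 2)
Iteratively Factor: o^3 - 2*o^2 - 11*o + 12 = (o - 4)*(o^2 + 2*o - 3) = (o - 4)*(o + 3)*(o - 1)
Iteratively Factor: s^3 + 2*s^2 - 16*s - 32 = (s - 4)*(s^2 + 6*s + 8) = (s - 4)*(s + 4)*(s + 2)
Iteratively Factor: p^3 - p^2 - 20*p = (p)*(p^2 - p - 20) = p*(p - 5)*(p + 4)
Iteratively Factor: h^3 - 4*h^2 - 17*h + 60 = (h - 5)*(h^2 + h - 12) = (h - 5)*(h + 4)*(h - 3)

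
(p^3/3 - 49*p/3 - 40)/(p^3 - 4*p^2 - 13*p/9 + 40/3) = 3*(p^3 - 49*p - 120)/(9*p^3 - 36*p^2 - 13*p + 120)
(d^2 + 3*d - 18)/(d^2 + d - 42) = (d^2 + 3*d - 18)/(d^2 + d - 42)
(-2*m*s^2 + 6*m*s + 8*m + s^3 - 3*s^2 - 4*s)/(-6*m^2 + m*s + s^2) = (s^2 - 3*s - 4)/(3*m + s)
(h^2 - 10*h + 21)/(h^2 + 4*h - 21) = (h - 7)/(h + 7)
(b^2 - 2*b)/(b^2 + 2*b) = (b - 2)/(b + 2)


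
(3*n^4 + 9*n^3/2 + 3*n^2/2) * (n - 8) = 3*n^5 - 39*n^4/2 - 69*n^3/2 - 12*n^2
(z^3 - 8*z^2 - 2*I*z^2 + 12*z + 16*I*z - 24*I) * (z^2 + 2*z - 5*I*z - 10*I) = z^5 - 6*z^4 - 7*I*z^4 - 14*z^3 + 42*I*z^3 + 84*z^2 + 28*I*z^2 + 40*z - 168*I*z - 240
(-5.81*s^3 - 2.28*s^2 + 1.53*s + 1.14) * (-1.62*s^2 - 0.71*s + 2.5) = 9.4122*s^5 + 7.8187*s^4 - 15.3848*s^3 - 8.6331*s^2 + 3.0156*s + 2.85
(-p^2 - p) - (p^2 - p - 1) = 1 - 2*p^2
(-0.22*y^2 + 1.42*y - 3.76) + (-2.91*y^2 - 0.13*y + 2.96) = -3.13*y^2 + 1.29*y - 0.8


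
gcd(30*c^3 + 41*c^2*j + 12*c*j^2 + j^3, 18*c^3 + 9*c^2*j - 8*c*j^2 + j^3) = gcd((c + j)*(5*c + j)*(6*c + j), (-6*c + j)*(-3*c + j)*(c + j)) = c + j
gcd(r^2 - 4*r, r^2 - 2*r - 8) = r - 4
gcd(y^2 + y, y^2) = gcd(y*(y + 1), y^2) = y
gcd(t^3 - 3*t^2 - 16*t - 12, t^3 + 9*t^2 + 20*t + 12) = t^2 + 3*t + 2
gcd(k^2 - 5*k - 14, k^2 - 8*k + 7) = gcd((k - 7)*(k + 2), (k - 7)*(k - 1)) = k - 7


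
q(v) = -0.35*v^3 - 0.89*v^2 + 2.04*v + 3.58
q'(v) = -1.05*v^2 - 1.78*v + 2.04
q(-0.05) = 3.48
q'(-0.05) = 2.13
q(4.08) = -26.68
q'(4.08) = -22.70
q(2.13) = 0.51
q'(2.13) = -6.52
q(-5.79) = 29.87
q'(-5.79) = -22.85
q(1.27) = 4.02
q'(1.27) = -1.91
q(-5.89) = 32.21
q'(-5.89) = -23.90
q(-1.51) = -0.32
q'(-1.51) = 2.33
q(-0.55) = 2.25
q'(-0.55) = 2.70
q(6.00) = -91.82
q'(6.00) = -46.44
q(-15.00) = 953.98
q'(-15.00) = -207.51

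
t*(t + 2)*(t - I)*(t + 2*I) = t^4 + 2*t^3 + I*t^3 + 2*t^2 + 2*I*t^2 + 4*t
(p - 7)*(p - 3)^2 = p^3 - 13*p^2 + 51*p - 63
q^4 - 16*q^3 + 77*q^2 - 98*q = q*(q - 7)^2*(q - 2)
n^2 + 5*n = n*(n + 5)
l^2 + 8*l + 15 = (l + 3)*(l + 5)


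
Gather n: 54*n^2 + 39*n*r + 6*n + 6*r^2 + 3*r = 54*n^2 + n*(39*r + 6) + 6*r^2 + 3*r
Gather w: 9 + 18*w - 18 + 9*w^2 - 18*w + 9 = 9*w^2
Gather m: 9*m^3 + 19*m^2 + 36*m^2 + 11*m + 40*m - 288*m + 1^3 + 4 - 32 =9*m^3 + 55*m^2 - 237*m - 27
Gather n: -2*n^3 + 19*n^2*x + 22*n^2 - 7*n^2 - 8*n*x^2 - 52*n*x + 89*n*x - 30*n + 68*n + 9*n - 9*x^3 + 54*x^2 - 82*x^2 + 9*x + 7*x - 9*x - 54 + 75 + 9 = -2*n^3 + n^2*(19*x + 15) + n*(-8*x^2 + 37*x + 47) - 9*x^3 - 28*x^2 + 7*x + 30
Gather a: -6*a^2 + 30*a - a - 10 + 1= -6*a^2 + 29*a - 9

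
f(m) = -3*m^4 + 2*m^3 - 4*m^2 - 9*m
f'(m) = -12*m^3 + 6*m^2 - 8*m - 9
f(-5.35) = -2830.34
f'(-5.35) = 2043.10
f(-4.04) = -959.99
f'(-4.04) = 912.52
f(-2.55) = -163.07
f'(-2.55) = 249.39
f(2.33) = -105.81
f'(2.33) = -146.86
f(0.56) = -6.24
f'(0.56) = -13.71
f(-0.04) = 0.35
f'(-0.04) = -8.67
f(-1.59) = -23.02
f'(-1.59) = 67.12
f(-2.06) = -69.94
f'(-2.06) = 137.84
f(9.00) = -18630.00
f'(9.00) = -8343.00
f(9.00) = -18630.00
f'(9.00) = -8343.00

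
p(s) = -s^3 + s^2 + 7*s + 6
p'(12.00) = -401.00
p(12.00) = -1494.00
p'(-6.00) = -113.00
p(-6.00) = 216.00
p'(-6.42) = -129.49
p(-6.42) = 266.89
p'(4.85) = -53.87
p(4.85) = -50.61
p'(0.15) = 7.23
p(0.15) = 7.07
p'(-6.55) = -134.81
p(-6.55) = 284.06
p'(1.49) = 3.32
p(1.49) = 15.34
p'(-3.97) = -48.22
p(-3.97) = 56.54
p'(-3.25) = -31.19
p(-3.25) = 28.14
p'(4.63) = -48.05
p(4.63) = -39.41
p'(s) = -3*s^2 + 2*s + 7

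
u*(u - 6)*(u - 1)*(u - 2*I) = u^4 - 7*u^3 - 2*I*u^3 + 6*u^2 + 14*I*u^2 - 12*I*u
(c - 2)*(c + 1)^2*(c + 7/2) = c^4 + 7*c^3/2 - 3*c^2 - 25*c/2 - 7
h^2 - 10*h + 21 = (h - 7)*(h - 3)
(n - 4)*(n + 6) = n^2 + 2*n - 24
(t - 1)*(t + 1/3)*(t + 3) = t^3 + 7*t^2/3 - 7*t/3 - 1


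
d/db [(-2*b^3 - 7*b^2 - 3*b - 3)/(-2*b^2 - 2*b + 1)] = (4*b^4 + 8*b^3 + 2*b^2 - 26*b - 9)/(4*b^4 + 8*b^3 - 4*b + 1)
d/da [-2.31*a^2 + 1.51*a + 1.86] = 1.51 - 4.62*a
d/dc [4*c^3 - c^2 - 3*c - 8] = 12*c^2 - 2*c - 3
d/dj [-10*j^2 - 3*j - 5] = -20*j - 3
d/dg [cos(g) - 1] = -sin(g)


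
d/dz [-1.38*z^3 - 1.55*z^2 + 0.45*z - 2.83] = -4.14*z^2 - 3.1*z + 0.45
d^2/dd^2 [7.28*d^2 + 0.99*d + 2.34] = 14.5600000000000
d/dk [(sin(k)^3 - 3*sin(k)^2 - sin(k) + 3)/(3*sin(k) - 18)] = (2*sin(k)^3 - 21*sin(k)^2 + 36*sin(k) + 3)*cos(k)/(3*(sin(k) - 6)^2)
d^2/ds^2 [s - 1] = 0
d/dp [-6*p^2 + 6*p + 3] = 6 - 12*p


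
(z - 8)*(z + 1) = z^2 - 7*z - 8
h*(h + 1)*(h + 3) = h^3 + 4*h^2 + 3*h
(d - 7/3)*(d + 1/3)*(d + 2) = d^3 - 43*d/9 - 14/9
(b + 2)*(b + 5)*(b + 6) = b^3 + 13*b^2 + 52*b + 60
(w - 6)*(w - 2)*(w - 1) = w^3 - 9*w^2 + 20*w - 12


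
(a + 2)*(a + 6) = a^2 + 8*a + 12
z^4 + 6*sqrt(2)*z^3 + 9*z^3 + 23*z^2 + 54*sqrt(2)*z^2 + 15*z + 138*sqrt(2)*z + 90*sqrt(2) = (z + 1)*(z + 3)*(z + 5)*(z + 6*sqrt(2))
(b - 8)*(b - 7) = b^2 - 15*b + 56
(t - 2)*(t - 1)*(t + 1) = t^3 - 2*t^2 - t + 2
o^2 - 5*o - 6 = (o - 6)*(o + 1)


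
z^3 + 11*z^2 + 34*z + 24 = (z + 1)*(z + 4)*(z + 6)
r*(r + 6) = r^2 + 6*r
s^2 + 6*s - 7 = (s - 1)*(s + 7)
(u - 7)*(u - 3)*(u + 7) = u^3 - 3*u^2 - 49*u + 147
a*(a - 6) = a^2 - 6*a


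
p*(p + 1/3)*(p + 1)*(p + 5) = p^4 + 19*p^3/3 + 7*p^2 + 5*p/3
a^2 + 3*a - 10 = (a - 2)*(a + 5)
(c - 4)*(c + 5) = c^2 + c - 20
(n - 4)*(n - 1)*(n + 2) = n^3 - 3*n^2 - 6*n + 8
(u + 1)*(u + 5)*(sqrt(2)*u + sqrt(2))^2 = 2*u^4 + 16*u^3 + 36*u^2 + 32*u + 10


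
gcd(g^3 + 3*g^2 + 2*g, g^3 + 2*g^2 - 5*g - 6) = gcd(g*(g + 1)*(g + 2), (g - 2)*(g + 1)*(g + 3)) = g + 1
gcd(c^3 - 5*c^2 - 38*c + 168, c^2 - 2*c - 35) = c - 7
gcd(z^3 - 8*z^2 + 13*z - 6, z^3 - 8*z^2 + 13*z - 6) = z^3 - 8*z^2 + 13*z - 6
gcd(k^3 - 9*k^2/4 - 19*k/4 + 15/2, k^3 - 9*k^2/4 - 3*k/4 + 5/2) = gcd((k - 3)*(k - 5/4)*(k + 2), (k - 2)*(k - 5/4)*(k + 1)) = k - 5/4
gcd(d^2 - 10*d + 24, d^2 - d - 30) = d - 6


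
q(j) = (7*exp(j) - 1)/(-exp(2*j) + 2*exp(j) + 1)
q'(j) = (7*exp(j) - 1)*(2*exp(2*j) - 2*exp(j))/(-exp(2*j) + 2*exp(j) + 1)^2 + 7*exp(j)/(-exp(2*j) + 2*exp(j) + 1)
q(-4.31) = -0.88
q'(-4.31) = 0.11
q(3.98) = -0.14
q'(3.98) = 0.14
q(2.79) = -0.49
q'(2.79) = 0.56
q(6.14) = -0.02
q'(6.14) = 0.02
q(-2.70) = -0.47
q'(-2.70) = 0.47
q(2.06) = -1.20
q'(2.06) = 1.65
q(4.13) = -0.12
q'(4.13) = 0.12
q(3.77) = -0.17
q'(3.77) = 0.18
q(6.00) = -0.02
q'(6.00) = 0.02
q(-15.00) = -1.00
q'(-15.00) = 0.00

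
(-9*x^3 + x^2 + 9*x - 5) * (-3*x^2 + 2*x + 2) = 27*x^5 - 21*x^4 - 43*x^3 + 35*x^2 + 8*x - 10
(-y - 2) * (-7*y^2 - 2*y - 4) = 7*y^3 + 16*y^2 + 8*y + 8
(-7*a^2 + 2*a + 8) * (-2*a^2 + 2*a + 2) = 14*a^4 - 18*a^3 - 26*a^2 + 20*a + 16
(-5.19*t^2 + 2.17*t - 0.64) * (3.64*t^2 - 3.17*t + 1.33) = -18.8916*t^4 + 24.3511*t^3 - 16.1112*t^2 + 4.9149*t - 0.8512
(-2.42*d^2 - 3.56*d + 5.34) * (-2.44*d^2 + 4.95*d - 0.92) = 5.9048*d^4 - 3.2926*d^3 - 28.4252*d^2 + 29.7082*d - 4.9128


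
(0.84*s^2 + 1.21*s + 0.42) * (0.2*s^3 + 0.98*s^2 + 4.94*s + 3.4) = 0.168*s^5 + 1.0652*s^4 + 5.4194*s^3 + 9.245*s^2 + 6.1888*s + 1.428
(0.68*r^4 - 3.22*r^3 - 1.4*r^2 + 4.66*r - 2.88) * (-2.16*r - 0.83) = -1.4688*r^5 + 6.3908*r^4 + 5.6966*r^3 - 8.9036*r^2 + 2.353*r + 2.3904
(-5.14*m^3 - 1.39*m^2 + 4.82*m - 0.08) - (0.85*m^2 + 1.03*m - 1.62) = -5.14*m^3 - 2.24*m^2 + 3.79*m + 1.54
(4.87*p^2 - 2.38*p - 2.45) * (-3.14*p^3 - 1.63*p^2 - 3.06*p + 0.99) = -15.2918*p^5 - 0.464899999999999*p^4 - 3.3298*p^3 + 16.0976*p^2 + 5.1408*p - 2.4255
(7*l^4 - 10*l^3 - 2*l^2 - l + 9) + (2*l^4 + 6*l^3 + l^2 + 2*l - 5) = 9*l^4 - 4*l^3 - l^2 + l + 4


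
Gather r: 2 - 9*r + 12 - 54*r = 14 - 63*r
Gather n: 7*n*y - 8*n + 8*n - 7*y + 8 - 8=7*n*y - 7*y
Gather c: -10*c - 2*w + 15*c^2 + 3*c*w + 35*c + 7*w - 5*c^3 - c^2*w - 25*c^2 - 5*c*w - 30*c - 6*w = -5*c^3 + c^2*(-w - 10) + c*(-2*w - 5) - w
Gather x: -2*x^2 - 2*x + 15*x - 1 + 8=-2*x^2 + 13*x + 7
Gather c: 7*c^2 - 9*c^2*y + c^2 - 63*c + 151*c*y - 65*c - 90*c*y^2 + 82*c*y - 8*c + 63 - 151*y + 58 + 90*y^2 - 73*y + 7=c^2*(8 - 9*y) + c*(-90*y^2 + 233*y - 136) + 90*y^2 - 224*y + 128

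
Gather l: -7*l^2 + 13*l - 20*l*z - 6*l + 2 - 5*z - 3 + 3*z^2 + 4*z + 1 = -7*l^2 + l*(7 - 20*z) + 3*z^2 - z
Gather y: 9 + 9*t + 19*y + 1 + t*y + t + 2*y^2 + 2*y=10*t + 2*y^2 + y*(t + 21) + 10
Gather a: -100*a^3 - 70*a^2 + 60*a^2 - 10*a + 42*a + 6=-100*a^3 - 10*a^2 + 32*a + 6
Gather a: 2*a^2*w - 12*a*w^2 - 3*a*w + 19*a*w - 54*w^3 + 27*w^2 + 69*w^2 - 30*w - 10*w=2*a^2*w + a*(-12*w^2 + 16*w) - 54*w^3 + 96*w^2 - 40*w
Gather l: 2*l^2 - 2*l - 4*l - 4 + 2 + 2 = 2*l^2 - 6*l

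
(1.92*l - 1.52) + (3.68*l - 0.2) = 5.6*l - 1.72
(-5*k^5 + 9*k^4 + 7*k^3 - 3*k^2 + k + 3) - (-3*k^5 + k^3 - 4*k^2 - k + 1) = -2*k^5 + 9*k^4 + 6*k^3 + k^2 + 2*k + 2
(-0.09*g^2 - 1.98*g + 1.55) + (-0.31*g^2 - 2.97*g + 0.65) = -0.4*g^2 - 4.95*g + 2.2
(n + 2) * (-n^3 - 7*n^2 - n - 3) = -n^4 - 9*n^3 - 15*n^2 - 5*n - 6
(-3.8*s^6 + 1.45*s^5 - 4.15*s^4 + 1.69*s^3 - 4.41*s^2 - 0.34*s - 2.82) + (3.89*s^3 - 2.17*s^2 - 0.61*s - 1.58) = -3.8*s^6 + 1.45*s^5 - 4.15*s^4 + 5.58*s^3 - 6.58*s^2 - 0.95*s - 4.4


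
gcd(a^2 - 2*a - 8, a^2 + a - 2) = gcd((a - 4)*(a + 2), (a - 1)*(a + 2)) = a + 2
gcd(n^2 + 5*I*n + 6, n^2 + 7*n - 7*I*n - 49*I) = 1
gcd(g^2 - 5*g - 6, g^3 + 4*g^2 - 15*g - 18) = g + 1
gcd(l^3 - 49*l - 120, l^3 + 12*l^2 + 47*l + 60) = l^2 + 8*l + 15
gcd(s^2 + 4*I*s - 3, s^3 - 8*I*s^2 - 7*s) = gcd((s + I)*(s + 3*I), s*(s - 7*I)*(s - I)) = 1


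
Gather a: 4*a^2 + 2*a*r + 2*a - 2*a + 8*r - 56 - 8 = 4*a^2 + 2*a*r + 8*r - 64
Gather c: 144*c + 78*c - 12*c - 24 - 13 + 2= 210*c - 35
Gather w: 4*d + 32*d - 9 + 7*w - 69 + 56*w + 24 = 36*d + 63*w - 54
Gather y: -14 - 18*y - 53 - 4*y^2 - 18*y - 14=-4*y^2 - 36*y - 81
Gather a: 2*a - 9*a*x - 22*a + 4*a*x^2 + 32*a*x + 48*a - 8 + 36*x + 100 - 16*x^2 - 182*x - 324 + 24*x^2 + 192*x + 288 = a*(4*x^2 + 23*x + 28) + 8*x^2 + 46*x + 56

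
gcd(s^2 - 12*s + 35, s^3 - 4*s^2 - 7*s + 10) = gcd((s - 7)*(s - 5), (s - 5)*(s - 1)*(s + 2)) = s - 5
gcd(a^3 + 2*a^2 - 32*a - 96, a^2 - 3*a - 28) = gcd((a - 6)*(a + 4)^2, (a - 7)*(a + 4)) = a + 4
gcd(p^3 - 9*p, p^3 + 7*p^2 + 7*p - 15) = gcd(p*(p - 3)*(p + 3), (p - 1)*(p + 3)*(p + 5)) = p + 3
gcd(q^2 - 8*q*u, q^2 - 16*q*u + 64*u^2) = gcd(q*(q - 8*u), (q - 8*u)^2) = q - 8*u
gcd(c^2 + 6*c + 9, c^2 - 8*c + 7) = 1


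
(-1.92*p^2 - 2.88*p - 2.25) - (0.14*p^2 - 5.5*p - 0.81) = -2.06*p^2 + 2.62*p - 1.44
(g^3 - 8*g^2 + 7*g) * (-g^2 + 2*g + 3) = -g^5 + 10*g^4 - 20*g^3 - 10*g^2 + 21*g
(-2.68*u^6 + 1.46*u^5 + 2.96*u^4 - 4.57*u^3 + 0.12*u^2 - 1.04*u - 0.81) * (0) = 0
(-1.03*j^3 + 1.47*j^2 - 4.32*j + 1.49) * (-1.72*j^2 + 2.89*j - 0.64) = 1.7716*j^5 - 5.5051*j^4 + 12.3379*j^3 - 15.9884*j^2 + 7.0709*j - 0.9536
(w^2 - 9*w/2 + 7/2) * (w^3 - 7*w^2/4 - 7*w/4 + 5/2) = w^5 - 25*w^4/4 + 77*w^3/8 + 17*w^2/4 - 139*w/8 + 35/4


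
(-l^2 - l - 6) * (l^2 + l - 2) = -l^4 - 2*l^3 - 5*l^2 - 4*l + 12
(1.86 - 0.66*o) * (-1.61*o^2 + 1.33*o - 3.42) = 1.0626*o^3 - 3.8724*o^2 + 4.731*o - 6.3612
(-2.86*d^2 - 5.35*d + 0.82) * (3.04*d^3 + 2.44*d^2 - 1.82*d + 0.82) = -8.6944*d^5 - 23.2424*d^4 - 5.356*d^3 + 9.3926*d^2 - 5.8794*d + 0.6724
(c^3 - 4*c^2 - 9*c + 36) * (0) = 0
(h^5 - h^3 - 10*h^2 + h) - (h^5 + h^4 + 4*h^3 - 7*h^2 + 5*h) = -h^4 - 5*h^3 - 3*h^2 - 4*h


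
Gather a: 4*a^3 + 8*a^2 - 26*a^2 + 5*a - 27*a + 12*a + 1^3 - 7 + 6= 4*a^3 - 18*a^2 - 10*a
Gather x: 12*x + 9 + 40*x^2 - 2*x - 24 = 40*x^2 + 10*x - 15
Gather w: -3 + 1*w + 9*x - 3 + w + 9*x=2*w + 18*x - 6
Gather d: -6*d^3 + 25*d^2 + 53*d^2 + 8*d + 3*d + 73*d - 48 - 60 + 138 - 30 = -6*d^3 + 78*d^2 + 84*d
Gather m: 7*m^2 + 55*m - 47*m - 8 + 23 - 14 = 7*m^2 + 8*m + 1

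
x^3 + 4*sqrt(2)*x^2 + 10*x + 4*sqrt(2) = (x + sqrt(2))^2*(x + 2*sqrt(2))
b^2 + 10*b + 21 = (b + 3)*(b + 7)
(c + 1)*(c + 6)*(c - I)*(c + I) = c^4 + 7*c^3 + 7*c^2 + 7*c + 6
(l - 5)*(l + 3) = l^2 - 2*l - 15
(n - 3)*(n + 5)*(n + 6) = n^3 + 8*n^2 - 3*n - 90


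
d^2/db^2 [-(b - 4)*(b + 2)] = -2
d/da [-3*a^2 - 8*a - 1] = -6*a - 8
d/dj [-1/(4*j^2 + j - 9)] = (8*j + 1)/(4*j^2 + j - 9)^2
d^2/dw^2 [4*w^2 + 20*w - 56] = 8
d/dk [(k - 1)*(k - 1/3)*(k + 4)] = 3*k^2 + 16*k/3 - 5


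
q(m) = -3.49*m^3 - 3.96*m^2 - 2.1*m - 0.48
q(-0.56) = 0.07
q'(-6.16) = -350.60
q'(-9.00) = -778.89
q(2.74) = -107.76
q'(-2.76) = -60.00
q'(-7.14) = -479.31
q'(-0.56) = -0.95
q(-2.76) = 48.53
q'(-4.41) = -170.79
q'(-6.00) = -331.50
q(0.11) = -0.76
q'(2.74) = -102.41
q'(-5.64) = -290.48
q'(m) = -10.47*m^2 - 7.92*m - 2.1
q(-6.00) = 623.40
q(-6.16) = 677.96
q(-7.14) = 1082.98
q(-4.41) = 231.09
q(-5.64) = 511.53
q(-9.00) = 2241.87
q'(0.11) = -3.10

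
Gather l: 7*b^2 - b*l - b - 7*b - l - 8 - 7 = 7*b^2 - 8*b + l*(-b - 1) - 15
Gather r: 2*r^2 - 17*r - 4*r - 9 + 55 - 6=2*r^2 - 21*r + 40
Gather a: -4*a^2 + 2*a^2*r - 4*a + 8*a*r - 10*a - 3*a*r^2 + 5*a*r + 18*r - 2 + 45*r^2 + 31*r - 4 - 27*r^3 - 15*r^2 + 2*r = a^2*(2*r - 4) + a*(-3*r^2 + 13*r - 14) - 27*r^3 + 30*r^2 + 51*r - 6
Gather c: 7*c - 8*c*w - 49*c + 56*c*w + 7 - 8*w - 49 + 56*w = c*(48*w - 42) + 48*w - 42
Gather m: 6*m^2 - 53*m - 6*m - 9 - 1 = 6*m^2 - 59*m - 10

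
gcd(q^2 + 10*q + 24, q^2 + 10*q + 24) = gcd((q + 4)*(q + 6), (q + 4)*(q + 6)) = q^2 + 10*q + 24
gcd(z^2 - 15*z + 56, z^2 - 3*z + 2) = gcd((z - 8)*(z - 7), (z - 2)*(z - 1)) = 1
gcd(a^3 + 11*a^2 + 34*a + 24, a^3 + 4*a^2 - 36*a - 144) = a^2 + 10*a + 24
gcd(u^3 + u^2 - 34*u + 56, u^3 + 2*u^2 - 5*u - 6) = u - 2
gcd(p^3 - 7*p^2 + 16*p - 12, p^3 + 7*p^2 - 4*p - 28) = p - 2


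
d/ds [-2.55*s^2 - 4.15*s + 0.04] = -5.1*s - 4.15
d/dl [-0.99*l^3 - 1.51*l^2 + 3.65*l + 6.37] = -2.97*l^2 - 3.02*l + 3.65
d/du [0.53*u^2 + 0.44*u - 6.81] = 1.06*u + 0.44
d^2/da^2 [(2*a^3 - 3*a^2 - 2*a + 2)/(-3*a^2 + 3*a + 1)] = 6*(7*a^3 - 15*a^2 + 22*a - 9)/(27*a^6 - 81*a^5 + 54*a^4 + 27*a^3 - 18*a^2 - 9*a - 1)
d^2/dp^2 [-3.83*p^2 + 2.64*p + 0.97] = -7.66000000000000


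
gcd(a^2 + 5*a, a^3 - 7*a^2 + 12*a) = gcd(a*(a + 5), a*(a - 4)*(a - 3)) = a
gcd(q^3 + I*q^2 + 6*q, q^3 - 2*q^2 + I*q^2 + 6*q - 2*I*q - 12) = q^2 + I*q + 6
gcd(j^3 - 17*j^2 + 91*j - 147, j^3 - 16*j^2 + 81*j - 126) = j^2 - 10*j + 21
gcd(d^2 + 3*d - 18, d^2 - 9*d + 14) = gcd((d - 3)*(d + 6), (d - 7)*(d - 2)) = 1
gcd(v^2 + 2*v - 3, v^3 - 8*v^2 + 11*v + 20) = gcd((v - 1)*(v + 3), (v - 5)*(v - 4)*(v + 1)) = 1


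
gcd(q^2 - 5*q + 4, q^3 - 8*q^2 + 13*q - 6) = q - 1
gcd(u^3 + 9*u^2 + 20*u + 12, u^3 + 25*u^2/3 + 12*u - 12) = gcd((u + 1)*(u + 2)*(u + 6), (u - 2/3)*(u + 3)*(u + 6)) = u + 6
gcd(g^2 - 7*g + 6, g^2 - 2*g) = 1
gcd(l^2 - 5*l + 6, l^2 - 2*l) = l - 2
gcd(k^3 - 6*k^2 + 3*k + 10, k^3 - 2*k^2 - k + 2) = k^2 - k - 2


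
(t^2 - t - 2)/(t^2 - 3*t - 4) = (t - 2)/(t - 4)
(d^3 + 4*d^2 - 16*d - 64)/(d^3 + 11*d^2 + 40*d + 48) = (d - 4)/(d + 3)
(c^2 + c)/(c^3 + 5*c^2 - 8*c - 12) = c/(c^2 + 4*c - 12)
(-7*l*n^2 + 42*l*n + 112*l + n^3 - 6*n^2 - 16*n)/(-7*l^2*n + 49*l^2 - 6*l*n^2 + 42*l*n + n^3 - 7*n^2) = (n^2 - 6*n - 16)/(l*n - 7*l + n^2 - 7*n)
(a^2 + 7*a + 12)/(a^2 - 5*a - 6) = (a^2 + 7*a + 12)/(a^2 - 5*a - 6)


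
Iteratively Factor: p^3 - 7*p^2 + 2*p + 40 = (p - 5)*(p^2 - 2*p - 8) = (p - 5)*(p + 2)*(p - 4)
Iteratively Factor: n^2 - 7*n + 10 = (n - 2)*(n - 5)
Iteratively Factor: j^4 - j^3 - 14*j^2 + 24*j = (j + 4)*(j^3 - 5*j^2 + 6*j) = j*(j + 4)*(j^2 - 5*j + 6) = j*(j - 3)*(j + 4)*(j - 2)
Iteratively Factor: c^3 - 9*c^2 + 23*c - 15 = (c - 5)*(c^2 - 4*c + 3) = (c - 5)*(c - 3)*(c - 1)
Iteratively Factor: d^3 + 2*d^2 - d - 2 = (d + 2)*(d^2 - 1) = (d + 1)*(d + 2)*(d - 1)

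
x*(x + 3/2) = x^2 + 3*x/2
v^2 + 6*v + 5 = (v + 1)*(v + 5)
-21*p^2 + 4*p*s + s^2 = (-3*p + s)*(7*p + s)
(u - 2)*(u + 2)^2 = u^3 + 2*u^2 - 4*u - 8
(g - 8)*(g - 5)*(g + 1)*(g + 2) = g^4 - 10*g^3 + 3*g^2 + 94*g + 80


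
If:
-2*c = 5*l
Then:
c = -5*l/2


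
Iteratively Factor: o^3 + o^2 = (o)*(o^2 + o) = o^2*(o + 1)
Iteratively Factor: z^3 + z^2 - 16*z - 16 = (z - 4)*(z^2 + 5*z + 4) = (z - 4)*(z + 4)*(z + 1)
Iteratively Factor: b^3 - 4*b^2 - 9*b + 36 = (b - 3)*(b^2 - b - 12) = (b - 4)*(b - 3)*(b + 3)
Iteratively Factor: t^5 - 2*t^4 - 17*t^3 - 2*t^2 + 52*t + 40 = (t - 5)*(t^4 + 3*t^3 - 2*t^2 - 12*t - 8) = (t - 5)*(t + 2)*(t^3 + t^2 - 4*t - 4) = (t - 5)*(t + 1)*(t + 2)*(t^2 - 4) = (t - 5)*(t - 2)*(t + 1)*(t + 2)*(t + 2)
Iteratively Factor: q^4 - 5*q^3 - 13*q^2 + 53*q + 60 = (q - 4)*(q^3 - q^2 - 17*q - 15) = (q - 4)*(q + 3)*(q^2 - 4*q - 5) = (q - 5)*(q - 4)*(q + 3)*(q + 1)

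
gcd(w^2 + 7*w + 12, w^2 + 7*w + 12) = w^2 + 7*w + 12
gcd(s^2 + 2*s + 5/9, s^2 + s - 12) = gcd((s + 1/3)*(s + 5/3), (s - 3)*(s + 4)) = 1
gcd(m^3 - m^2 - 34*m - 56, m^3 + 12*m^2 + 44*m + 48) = m^2 + 6*m + 8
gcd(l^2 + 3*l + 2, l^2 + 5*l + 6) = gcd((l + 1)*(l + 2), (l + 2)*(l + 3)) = l + 2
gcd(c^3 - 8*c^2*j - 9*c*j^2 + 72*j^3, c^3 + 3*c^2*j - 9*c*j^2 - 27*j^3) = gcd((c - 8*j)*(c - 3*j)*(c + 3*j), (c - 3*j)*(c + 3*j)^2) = c^2 - 9*j^2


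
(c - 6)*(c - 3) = c^2 - 9*c + 18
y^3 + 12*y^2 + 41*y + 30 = (y + 1)*(y + 5)*(y + 6)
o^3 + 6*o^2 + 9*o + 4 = (o + 1)^2*(o + 4)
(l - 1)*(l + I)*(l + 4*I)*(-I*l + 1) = -I*l^4 + 6*l^3 + I*l^3 - 6*l^2 + 9*I*l^2 - 4*l - 9*I*l + 4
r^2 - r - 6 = (r - 3)*(r + 2)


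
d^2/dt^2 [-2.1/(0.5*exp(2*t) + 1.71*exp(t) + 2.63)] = (-2.1*(1.0*exp(t) + 1.71)*(2.0*exp(t) + 3.42)*exp(t) + (4.2*exp(t) + 3.591)*(0.5*exp(2*t) + 1.71*exp(t) + 2.63))*exp(t)/(0.5*exp(2*t) + 1.71*exp(t) + 2.63)^3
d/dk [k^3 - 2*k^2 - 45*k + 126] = 3*k^2 - 4*k - 45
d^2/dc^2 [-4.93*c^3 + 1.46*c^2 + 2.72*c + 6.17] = 2.92 - 29.58*c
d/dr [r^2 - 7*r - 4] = 2*r - 7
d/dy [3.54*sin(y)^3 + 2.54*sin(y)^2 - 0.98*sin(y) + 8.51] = (10.62*sin(y)^2 + 5.08*sin(y) - 0.98)*cos(y)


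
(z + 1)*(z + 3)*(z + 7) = z^3 + 11*z^2 + 31*z + 21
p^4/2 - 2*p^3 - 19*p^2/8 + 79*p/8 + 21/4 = (p/2 + 1)*(p - 7/2)*(p - 3)*(p + 1/2)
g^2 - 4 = (g - 2)*(g + 2)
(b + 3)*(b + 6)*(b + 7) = b^3 + 16*b^2 + 81*b + 126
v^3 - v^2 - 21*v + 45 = (v - 3)^2*(v + 5)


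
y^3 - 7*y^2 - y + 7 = (y - 7)*(y - 1)*(y + 1)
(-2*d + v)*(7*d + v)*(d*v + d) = -14*d^3*v - 14*d^3 + 5*d^2*v^2 + 5*d^2*v + d*v^3 + d*v^2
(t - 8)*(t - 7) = t^2 - 15*t + 56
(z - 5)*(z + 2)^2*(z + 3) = z^4 + 2*z^3 - 19*z^2 - 68*z - 60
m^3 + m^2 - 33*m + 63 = (m - 3)^2*(m + 7)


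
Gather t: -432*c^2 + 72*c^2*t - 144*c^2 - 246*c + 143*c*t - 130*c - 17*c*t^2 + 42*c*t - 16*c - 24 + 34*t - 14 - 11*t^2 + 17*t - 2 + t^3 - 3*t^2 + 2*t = -576*c^2 - 392*c + t^3 + t^2*(-17*c - 14) + t*(72*c^2 + 185*c + 53) - 40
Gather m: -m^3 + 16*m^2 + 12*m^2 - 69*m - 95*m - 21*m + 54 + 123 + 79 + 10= -m^3 + 28*m^2 - 185*m + 266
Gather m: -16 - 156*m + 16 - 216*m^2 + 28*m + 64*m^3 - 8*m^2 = 64*m^3 - 224*m^2 - 128*m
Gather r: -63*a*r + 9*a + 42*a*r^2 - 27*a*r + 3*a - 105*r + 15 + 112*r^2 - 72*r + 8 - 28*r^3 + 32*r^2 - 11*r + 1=12*a - 28*r^3 + r^2*(42*a + 144) + r*(-90*a - 188) + 24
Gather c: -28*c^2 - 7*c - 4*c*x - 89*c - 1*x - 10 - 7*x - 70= -28*c^2 + c*(-4*x - 96) - 8*x - 80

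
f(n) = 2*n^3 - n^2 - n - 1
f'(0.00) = -1.00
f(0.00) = -1.00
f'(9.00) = 467.00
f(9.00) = 1367.00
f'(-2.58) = 44.10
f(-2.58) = -39.42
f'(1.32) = 6.81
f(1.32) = 0.54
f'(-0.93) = 6.05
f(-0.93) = -2.54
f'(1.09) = 3.95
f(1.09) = -0.69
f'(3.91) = 82.91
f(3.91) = 99.35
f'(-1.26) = 11.05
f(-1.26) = -5.33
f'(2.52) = 32.06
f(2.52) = 22.14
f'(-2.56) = 43.44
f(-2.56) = -38.55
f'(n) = 6*n^2 - 2*n - 1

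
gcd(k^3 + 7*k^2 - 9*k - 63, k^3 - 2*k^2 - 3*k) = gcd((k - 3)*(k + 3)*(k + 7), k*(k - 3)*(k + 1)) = k - 3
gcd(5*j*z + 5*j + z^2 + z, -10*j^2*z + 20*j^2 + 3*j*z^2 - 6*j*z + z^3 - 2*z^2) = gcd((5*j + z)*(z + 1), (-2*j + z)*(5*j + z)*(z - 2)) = 5*j + z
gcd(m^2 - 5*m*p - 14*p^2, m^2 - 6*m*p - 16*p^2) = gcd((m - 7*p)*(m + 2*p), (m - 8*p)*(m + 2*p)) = m + 2*p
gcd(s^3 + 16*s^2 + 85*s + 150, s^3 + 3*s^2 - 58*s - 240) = s^2 + 11*s + 30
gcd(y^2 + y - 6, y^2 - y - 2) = y - 2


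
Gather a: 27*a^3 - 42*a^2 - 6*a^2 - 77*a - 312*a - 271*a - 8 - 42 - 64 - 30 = 27*a^3 - 48*a^2 - 660*a - 144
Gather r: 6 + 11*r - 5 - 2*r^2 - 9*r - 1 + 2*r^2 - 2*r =0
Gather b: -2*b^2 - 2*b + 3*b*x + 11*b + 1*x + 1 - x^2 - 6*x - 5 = -2*b^2 + b*(3*x + 9) - x^2 - 5*x - 4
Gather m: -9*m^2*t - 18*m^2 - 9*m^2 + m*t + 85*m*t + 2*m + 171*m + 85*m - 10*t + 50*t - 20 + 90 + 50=m^2*(-9*t - 27) + m*(86*t + 258) + 40*t + 120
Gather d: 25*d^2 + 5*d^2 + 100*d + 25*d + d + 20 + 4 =30*d^2 + 126*d + 24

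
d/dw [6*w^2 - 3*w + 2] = 12*w - 3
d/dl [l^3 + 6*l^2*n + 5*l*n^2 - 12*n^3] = 3*l^2 + 12*l*n + 5*n^2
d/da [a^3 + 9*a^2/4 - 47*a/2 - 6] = 3*a^2 + 9*a/2 - 47/2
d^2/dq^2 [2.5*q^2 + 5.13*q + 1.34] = 5.00000000000000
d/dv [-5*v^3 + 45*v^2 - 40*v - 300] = -15*v^2 + 90*v - 40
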